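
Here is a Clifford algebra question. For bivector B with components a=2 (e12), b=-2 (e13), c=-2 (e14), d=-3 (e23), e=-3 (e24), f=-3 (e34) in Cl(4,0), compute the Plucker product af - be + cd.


Plucker relation: af - be + cd
a*f = 2*(-3) = -6
b*e = (-2)*(-3) = 6
c*d = (-2)*(-3) = 6
af - be + cd = -6 - 6 + 6
= -6


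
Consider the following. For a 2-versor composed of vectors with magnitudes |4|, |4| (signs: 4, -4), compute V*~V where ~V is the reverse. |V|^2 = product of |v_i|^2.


Each vector v_i has |v_i|^2 = s_i^2
Squared scales: 4^2 = 16, (-4)^2 = 16
|V|^2 = 16 * 16
= 256


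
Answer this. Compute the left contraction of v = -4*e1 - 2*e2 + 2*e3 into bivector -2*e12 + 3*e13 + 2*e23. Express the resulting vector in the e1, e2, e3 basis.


Left contraction v _| B = <vB>_1 (grade-1 part of the geometric product vB).
Using e1_|e12 = e2, e2_|e12 = -e1, e1_|e13 = e3, e3_|e13 = -e1, e2_|e23 = e3, e3_|e23 = -e2:
e1 coeff: -v2*b12 - v3*b13 = -(-2)*(-2) - (2)*(3) = -10
e2 coeff: v1*b12 - v3*b23 = (-4)*(-2) - (2)*(2) = 4
e3 coeff: v1*b13 + v2*b23 = (-4)*(3) + (-2)*(2) = -16
v _| B = -10*e1 + 4*e2 - 16*e3


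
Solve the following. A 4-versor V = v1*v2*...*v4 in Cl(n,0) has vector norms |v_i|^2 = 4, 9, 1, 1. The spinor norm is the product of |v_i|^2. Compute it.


Spinor norm N(V) = |v1|^2 * |v2|^2 * ... * |v4|^2
= 4 * 9 * 1 * 1
Running product: 4, 36, 36, 36
N(V) = 36


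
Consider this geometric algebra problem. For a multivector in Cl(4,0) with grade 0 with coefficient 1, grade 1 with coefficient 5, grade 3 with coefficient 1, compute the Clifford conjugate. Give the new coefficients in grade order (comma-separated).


Clifford conjugate sign for grade k: (-1)^(k(k+1)/2)
Grade 0: (-1)^(0*1/2) = (-1)^0 = 1, coeff 1 -> 1
Grade 1: (-1)^(1*2/2) = (-1)^1 = -1, coeff 5 -> -5
Grade 3: (-1)^(3*4/2) = (-1)^6 = 1, coeff 1 -> 1
Conjugated coefficients: 1, -5, 1


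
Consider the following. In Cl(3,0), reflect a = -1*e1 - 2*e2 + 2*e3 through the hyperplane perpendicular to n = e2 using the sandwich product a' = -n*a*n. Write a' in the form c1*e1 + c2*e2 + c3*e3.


Reflection formula: a' = -n*a*n, with n = e2 (unit vector, n^2 = 1).
For reflection through hyperplane perp to e2:
The component along e2 flips sign, others stay.
a = (-1, -2, 2)
a' = (-1, 2, 2)
a' = -1*e1 + 2*e2 + 2*e3


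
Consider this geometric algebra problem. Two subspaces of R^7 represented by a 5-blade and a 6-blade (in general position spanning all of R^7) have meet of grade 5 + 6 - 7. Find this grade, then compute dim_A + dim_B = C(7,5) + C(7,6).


Meet grade = grade(A) + grade(B) - n
= 5 + 6 - 7 = 4
C(7,5) = 21
C(7,6) = 7
dim_A + dim_B = 21 + 7 = 28


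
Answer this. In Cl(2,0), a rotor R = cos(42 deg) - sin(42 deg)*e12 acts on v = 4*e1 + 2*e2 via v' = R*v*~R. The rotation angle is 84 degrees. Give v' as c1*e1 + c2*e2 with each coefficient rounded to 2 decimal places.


Rotor R = cos(42deg) - sin(42deg)*e12
Rotation angle theta = 2 * 42 = 84 degrees
v' = R*v*~R rotates v by theta.
cos(84deg) = 0.1045, sin(84deg) = 0.9945
v'_1 = 4*cos(84deg) - 2*sin(84deg)
= 4*0.1045 - 2*0.9945
= -1.57
v'_2 = 4*sin(84deg) + 2*cos(84deg)
= 4*0.9945 + 2*0.1045
= 4.19
v' = -1.57*e1 + 4.19*e2


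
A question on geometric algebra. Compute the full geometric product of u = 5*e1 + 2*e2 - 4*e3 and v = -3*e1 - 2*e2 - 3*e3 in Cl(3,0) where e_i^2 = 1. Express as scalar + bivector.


In Cl(3,0): e_i^2 = 1, e_ie_j = -e_je_i for i != j.
Scalar part = u . v = 5*(-3) + 2*(-2) + (-4)*(-3)
= -15 + (-4) + 12 = -7
e12 coeff = 5*(-2) - 2*(-3) = -10 - (-6) = -4
e13 coeff = 5*(-3) - (-4)*(-3) = -15 - 12 = -27
e23 coeff = 2*(-3) - (-4)*(-2) = -6 - 8 = -14
uv = -7 - 4*e12 - 27*e13 - 14*e23


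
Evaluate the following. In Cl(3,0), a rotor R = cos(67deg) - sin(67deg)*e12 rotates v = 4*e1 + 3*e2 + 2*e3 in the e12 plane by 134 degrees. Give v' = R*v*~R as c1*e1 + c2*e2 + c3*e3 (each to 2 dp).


Rotor R = cos(67deg) - sin(67deg)*e12
Rotation angle theta = 2 * 67 = 134 degrees in the e12 plane (e1 -> e2).
The component perpendicular to the plane (e3) is invariant: v'_3 = v3 = 2.00
cos(134deg) = -0.6947, sin(134deg) = 0.7193
v'_1 = v1*cos(theta) - v2*sin(theta) = 4*(-0.6947) - 3*0.7193 = -4.94
v'_2 = v1*sin(theta) + v2*cos(theta) = 4*0.7193 + 3*(-0.6947) = 0.79
v' = -4.94*e1 + 0.79*e2 + 2.00*e3


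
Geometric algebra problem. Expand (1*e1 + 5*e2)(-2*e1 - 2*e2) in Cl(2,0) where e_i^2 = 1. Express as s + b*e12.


Expand: (1*e1 + 5*e2)(-2*e1 - 2*e2)
= 1*(-2)*e1e1 + 1*(-2)*e1e2 + 5*(-2)*e2e1 + 5*(-2)*e2e2
Using e1^2 = e2^2 = 1, e2e1 = -e1e2:
Scalar part s = 1*(-2) + 5*(-2) = -2 + (-10) = -12
Bivector part b = 1*(-2) - 5*(-2) = -2 - (-10) = 8
uv = -12 + 8*e12


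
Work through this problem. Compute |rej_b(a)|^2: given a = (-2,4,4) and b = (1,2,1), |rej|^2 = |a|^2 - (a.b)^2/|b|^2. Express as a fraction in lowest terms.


|a|^2 = (-2)^2 + 4^2 + 4^2 = 36
|b|^2 = 1^2 + 2^2 + 1^2 = 6
a . b = (-2)*1 + 4*2 + 4*1 = 10
(a.b)^2 = 10^2 = 100
|rej|^2 = 36 - 100/6
= (216 - 100)/6
= 116/6
In lowest terms: 58/3


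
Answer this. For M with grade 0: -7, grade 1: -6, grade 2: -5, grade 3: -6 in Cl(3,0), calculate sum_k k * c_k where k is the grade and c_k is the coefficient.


Grade-weighted sum = sum of grade_k * coefficient_k
0*(-7) = 0
1*(-6) = -6
2*(-5) = -10
3*(-6) = -18
Total = 0 + (-6) + (-10) + (-18) = -34


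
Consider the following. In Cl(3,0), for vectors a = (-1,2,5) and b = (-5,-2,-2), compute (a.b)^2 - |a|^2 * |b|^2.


a . b = (-1)*(-5) + 2*(-2) + 5*(-2)
= 5 + (-4) + (-10) = -9
|a|^2 = (-1)^2 + 2^2 + 5^2 = 30
|b|^2 = (-5)^2 + (-2)^2 + (-2)^2 = 33
(a.b)^2 = (-9)^2 = 81
|a|^2 * |b|^2 = 30 * 33 = 990
Result = 81 - 990 = -909


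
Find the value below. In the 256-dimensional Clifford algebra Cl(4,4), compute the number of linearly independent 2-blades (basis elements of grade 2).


Number of grade-k basis blades in Cl(p,q) with n = p + q is C(n, k).
n = 4 + 4 = 8
C(8, 2) = 8! / (2! * 6!)
= 40320 / (2 * 720)
= 28


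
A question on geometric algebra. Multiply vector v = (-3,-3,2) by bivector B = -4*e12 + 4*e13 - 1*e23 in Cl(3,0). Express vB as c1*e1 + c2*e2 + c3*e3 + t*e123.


vB has grade-1 (vector) and grade-3 (trivector) parts: vB = (v _| B) + (v ^ B).
Vector part <vB>_1:
  e1: -v2*b12 - v3*b13 = -(-3)*(-4) - (2)*(4) = -20
  e2: v1*b12 - v3*b23 = (-3)*(-4) - (2)*(-1) = 14
  e3: v1*b13 + v2*b23 = (-3)*(4) + (-3)*(-1) = -9
Trivector part <vB>_3:
  e123: v1*b23 - v2*b13 + v3*b12 = (-3)*(-1) - (-3)*(4) + (2)*(-4) = 7
vB = -20*e1 + 14*e2 - 9*e3 + 7*e123


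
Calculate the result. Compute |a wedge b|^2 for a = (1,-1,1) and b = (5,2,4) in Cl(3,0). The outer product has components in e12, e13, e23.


a wedge b = (a1*b2 - a2*b1)*e12 + (a1*b3 - a3*b1)*e13 + (a2*b3 - a3*b2)*e23
e12 coeff: 1*2 - (-1)*5 = 2 - (-5) = 7
e13 coeff: 1*4 - 1*5 = 4 - 5 = -1
e23 coeff: (-1)*4 - 1*2 = -4 - 2 = -6
|a wedge b|^2 = 7^2 + (-1)^2 + (-6)^2
= 49 + 1 + 36
= 86


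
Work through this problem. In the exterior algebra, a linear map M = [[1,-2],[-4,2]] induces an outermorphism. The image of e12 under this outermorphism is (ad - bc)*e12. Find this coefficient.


The outermorphism of a linear map f sends e1^e2 to f(e1)^f(e2).
f(e1) = 1*e1 - 4*e2
f(e2) = -2*e1 + 2*e2
f(e1) ^ f(e2) = (1*e1 - 4*e2) ^ (-2*e1 + 2*e2)
= 1*2*e12 + (-4)*(-2)*e21
= (2 - 8)*e12
= -6*e12
Coefficient = -6


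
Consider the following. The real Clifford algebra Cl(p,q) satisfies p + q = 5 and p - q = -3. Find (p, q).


We need p + q = 5 and p - q = -3.
Adding: 2p = 5 + (-3) = 2, so p = 1.
Then q = 5 - 1 = 4.
(p, q) = (1, 4)


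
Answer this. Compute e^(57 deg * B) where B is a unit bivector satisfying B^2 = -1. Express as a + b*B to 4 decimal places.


For a unit bivector B with B^2 = -1, the exponential series gives
e^(theta*B) = cos(theta) + sin(theta)*B (the GA analogue of Euler's formula).
theta = 57 degrees = 0.994838 rad
cos(57 deg) = 0.5446
sin(57 deg) = 0.8387
exp(theta*B) = 0.5446 + 0.8387*B


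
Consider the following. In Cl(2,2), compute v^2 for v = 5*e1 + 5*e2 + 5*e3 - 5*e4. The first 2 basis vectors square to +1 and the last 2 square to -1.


v^2 = sum of c_i^2 * e_i^2
Positive signature terms (e_i^2 = +1): 5^2 + 5^2 = 50
Negative signature terms (e_j^2 = -1): 5^2 + (-5)^2 = 50
v^2 = 50 - 50 = 0


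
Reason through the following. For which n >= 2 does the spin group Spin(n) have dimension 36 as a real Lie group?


dim Spin(n) = dim so(n) = n(n-1)/2.
Solve n(n-1)/2 = 36, i.e. n^2 - n - 72 = 0.
Discriminant = 1 + 8*36 = 289
n = (1 + sqrt(289))/2 = (1 + 17)/2 = 9


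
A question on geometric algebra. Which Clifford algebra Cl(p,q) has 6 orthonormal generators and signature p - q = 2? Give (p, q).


We need p + q = 6 and p - q = 2.
Adding: 2p = 6 + 2 = 8, so p = 4.
Then q = 6 - 4 = 2.
(p, q) = (4, 2)


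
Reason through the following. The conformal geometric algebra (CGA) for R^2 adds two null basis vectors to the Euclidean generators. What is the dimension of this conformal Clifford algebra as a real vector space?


The conformal model of R^2 uses Cl(3,1): the 2 Euclidean generators plus two extra orthogonal generators e+ (e+^2 = +1) and e- (e-^2 = -1), from which the null vectors e0, einf are built.
Number of generators m = 2 + 2 = 4.
dim Cl(p,q) = 2^m = 2^4 = 16


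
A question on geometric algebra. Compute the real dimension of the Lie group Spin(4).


Spin(n) double-covers SO(n); both have Lie algebra so(n) of dimension n(n-1)/2.
n = 4
n(n-1) = 4 * 3 = 12
dim Spin(4) = 12/2 = 6


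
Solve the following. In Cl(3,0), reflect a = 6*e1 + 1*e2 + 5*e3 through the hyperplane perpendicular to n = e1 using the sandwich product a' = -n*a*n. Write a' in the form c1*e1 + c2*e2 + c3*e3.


Reflection formula: a' = -n*a*n, with n = e1 (unit vector, n^2 = 1).
For reflection through hyperplane perp to e1:
The component along e1 flips sign, others stay.
a = (6, 1, 5)
a' = (-6, 1, 5)
a' = -6*e1 + 1*e2 + 5*e3


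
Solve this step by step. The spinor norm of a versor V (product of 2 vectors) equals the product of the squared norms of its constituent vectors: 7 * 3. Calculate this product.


Spinor norm N(V) = |v1|^2 * |v2|^2 * ... * |v2|^2
= 7 * 3
Running product: 7, 21
N(V) = 21


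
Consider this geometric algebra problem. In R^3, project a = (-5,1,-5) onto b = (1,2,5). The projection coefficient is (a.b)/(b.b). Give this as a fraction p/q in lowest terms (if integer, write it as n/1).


Projection coefficient = (a . b) / (b . b)
a . b = (-5)*1 + 1*2 + (-5)*5
= -5 + 2 + (-25) = -28
b . b = 1^2 + 2^2 + 5^2
= 1 + 4 + 25 = 30
Coefficient = -28/30
In lowest terms: -14/15


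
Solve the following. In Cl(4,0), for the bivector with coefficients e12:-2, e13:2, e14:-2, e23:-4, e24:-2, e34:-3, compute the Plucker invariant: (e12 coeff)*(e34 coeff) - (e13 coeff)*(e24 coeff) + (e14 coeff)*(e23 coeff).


Plucker relation: af - be + cd
a*f = (-2)*(-3) = 6
b*e = 2*(-2) = -4
c*d = (-2)*(-4) = 8
af - be + cd = 6 - (-4) + 8
= 18


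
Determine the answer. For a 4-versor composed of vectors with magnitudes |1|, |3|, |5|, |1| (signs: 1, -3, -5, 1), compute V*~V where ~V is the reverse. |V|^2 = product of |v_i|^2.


Each vector v_i has |v_i|^2 = s_i^2
Squared scales: 1^2 = 1, (-3)^2 = 9, (-5)^2 = 25, 1^2 = 1
|V|^2 = 1 * 9 * 25 * 1
= 225


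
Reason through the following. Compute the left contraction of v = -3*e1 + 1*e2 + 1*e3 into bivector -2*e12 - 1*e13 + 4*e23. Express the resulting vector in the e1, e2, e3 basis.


Left contraction v _| B = <vB>_1 (grade-1 part of the geometric product vB).
Using e1_|e12 = e2, e2_|e12 = -e1, e1_|e13 = e3, e3_|e13 = -e1, e2_|e23 = e3, e3_|e23 = -e2:
e1 coeff: -v2*b12 - v3*b13 = -(1)*(-2) - (1)*(-1) = 3
e2 coeff: v1*b12 - v3*b23 = (-3)*(-2) - (1)*(4) = 2
e3 coeff: v1*b13 + v2*b23 = (-3)*(-1) + (1)*(4) = 7
v _| B = 3*e1 + 2*e2 + 7*e3


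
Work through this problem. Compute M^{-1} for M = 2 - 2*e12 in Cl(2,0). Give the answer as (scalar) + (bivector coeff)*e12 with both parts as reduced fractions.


M = 2 - 2*e12, where e12^2 = -1.
Since M commutes with its reverse ~M = a - b*e12, M * ~M = a^2 - b^2*e12^2 = a^2 + b^2.
So M^{-1} = ~M / (a^2 + b^2) = (a - b*e12)/(a^2 + b^2).
a^2 + b^2 = 4 + 4 = 8
Scalar part = 2/8 = 1/4
Bivector coeff = 2/8 = 1/4
M^{-1} = 1/4 + 1/4*e12


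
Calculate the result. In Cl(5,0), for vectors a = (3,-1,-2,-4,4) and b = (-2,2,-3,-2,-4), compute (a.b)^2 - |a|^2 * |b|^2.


a . b = 3*(-2) + (-1)*2 + (-2)*(-3) + (-4)*(-2) + 4*(-4)
= -6 + (-2) + 6 + 8 + (-16) = -10
|a|^2 = 3^2 + (-1)^2 + (-2)^2 + (-4)^2 + 4^2 = 46
|b|^2 = (-2)^2 + 2^2 + (-3)^2 + (-2)^2 + (-4)^2 = 37
(a.b)^2 = (-10)^2 = 100
|a|^2 * |b|^2 = 46 * 37 = 1702
Result = 100 - 1702 = -1602


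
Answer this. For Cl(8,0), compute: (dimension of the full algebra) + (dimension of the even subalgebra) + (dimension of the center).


n = 8 + 0 = 8
Total dim = 2^8 = 256
Even subalgebra dim = 2^7 = 128
n is even, so center dim = 1
Sum = 256 + 128 + 1 = 385


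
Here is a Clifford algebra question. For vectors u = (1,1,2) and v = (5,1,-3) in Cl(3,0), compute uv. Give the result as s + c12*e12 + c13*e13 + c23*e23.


In Cl(3,0): e_i^2 = 1, e_ie_j = -e_je_i for i != j.
Scalar part = u . v = 1*5 + 1*1 + 2*(-3)
= 5 + 1 + (-6) = 0
e12 coeff = 1*1 - 1*5 = 1 - 5 = -4
e13 coeff = 1*(-3) - 2*5 = -3 - 10 = -13
e23 coeff = 1*(-3) - 2*1 = -3 - 2 = -5
uv = 0 - 4*e12 - 13*e13 - 5*e23


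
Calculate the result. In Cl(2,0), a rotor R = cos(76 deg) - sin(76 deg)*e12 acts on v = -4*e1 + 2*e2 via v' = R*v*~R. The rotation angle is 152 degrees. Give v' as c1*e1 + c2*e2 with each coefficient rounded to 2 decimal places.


Rotor R = cos(76deg) - sin(76deg)*e12
Rotation angle theta = 2 * 76 = 152 degrees
v' = R*v*~R rotates v by theta.
cos(152deg) = -0.8829, sin(152deg) = 0.4695
v'_1 = -4*cos(152deg) - 2*sin(152deg)
= -4*(-0.8829) - 2*0.4695
= 2.59
v'_2 = -4*sin(152deg) + 2*cos(152deg)
= -4*0.4695 + 2*(-0.8829)
= -3.64
v' = 2.59*e1 - 3.64*e2


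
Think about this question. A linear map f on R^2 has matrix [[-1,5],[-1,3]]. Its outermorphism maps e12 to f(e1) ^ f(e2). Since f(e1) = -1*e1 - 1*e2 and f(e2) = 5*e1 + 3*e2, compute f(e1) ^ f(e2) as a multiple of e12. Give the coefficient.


The outermorphism of a linear map f sends e1^e2 to f(e1)^f(e2).
f(e1) = -1*e1 - 1*e2
f(e2) = 5*e1 + 3*e2
f(e1) ^ f(e2) = (-1*e1 - 1*e2) ^ (5*e1 + 3*e2)
= (-1)*3*e12 + (-1)*5*e21
= (-3 - (-5))*e12
= 2*e12
Coefficient = 2


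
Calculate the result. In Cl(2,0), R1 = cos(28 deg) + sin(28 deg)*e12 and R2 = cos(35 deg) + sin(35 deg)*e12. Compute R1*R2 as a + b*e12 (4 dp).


Same-plane rotors commute and their half-angles add:
R1*R2 = cos(a1 + a2) + sin(a1 + a2)*e12.
a1 + a2 = 28 + 35 = 63 deg
cos(63 deg) = 0.4540
sin(63 deg) = 0.8910
R1*R2 = 0.4540 + 0.8910*e12


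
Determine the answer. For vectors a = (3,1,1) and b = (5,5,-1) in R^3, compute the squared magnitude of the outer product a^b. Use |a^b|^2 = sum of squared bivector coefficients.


a wedge b = (a1*b2 - a2*b1)*e12 + (a1*b3 - a3*b1)*e13 + (a2*b3 - a3*b2)*e23
e12 coeff: 3*5 - 1*5 = 15 - 5 = 10
e13 coeff: 3*(-1) - 1*5 = -3 - 5 = -8
e23 coeff: 1*(-1) - 1*5 = -1 - 5 = -6
|a wedge b|^2 = 10^2 + (-8)^2 + (-6)^2
= 100 + 64 + 36
= 200


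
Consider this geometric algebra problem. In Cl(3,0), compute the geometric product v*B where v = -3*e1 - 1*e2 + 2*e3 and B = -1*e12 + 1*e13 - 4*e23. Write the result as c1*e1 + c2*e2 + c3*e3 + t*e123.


vB has grade-1 (vector) and grade-3 (trivector) parts: vB = (v _| B) + (v ^ B).
Vector part <vB>_1:
  e1: -v2*b12 - v3*b13 = -(-1)*(-1) - (2)*(1) = -3
  e2: v1*b12 - v3*b23 = (-3)*(-1) - (2)*(-4) = 11
  e3: v1*b13 + v2*b23 = (-3)*(1) + (-1)*(-4) = 1
Trivector part <vB>_3:
  e123: v1*b23 - v2*b13 + v3*b12 = (-3)*(-4) - (-1)*(1) + (2)*(-1) = 11
vB = -3*e1 + 11*e2 + 1*e3 + 11*e123


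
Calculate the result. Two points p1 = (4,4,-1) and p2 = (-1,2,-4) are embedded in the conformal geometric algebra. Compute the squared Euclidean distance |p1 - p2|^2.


p1 - p2 = (5, 2, 3)
|p1 - p2|^2 = 5^2 + 2^2 + 3^2
= 25 + 4 + 9
= 38


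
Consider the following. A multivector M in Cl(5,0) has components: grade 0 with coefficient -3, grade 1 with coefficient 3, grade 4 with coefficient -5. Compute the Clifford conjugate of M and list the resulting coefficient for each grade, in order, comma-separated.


Clifford conjugate sign for grade k: (-1)^(k(k+1)/2)
Grade 0: (-1)^(0*1/2) = (-1)^0 = 1, coeff -3 -> -3
Grade 1: (-1)^(1*2/2) = (-1)^1 = -1, coeff 3 -> -3
Grade 4: (-1)^(4*5/2) = (-1)^10 = 1, coeff -5 -> -5
Conjugated coefficients: -3, -3, -5


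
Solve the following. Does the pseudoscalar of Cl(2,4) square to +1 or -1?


The pseudoscalar I = e1...e_n (product of all n generators) of Cl(p,q) satisfies I^2 = (-1)^(q + n(n-1)/2).
p = 2, q = 4, n = p + q = 6
n(n-1)/2 = 6 * 5 / 2 = 15
Exponent = q + n(n-1)/2 = 4 + 15 = 19
I^2 = (-1)^19 = -1


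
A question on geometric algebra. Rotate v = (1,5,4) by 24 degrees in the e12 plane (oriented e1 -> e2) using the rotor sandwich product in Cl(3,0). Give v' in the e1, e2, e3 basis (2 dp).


Rotor R = cos(12deg) - sin(12deg)*e12
Rotation angle theta = 2 * 12 = 24 degrees in the e12 plane (e1 -> e2).
The component perpendicular to the plane (e3) is invariant: v'_3 = v3 = 4.00
cos(24deg) = 0.9135, sin(24deg) = 0.4067
v'_1 = v1*cos(theta) - v2*sin(theta) = 1*0.9135 - 5*0.4067 = -1.12
v'_2 = v1*sin(theta) + v2*cos(theta) = 1*0.4067 + 5*0.9135 = 4.97
v' = -1.12*e1 + 4.97*e2 + 4.00*e3


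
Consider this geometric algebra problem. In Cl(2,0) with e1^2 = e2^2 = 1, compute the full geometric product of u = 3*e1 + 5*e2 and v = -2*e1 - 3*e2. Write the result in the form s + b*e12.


Expand: (3*e1 + 5*e2)(-2*e1 - 3*e2)
= 3*(-2)*e1e1 + 3*(-3)*e1e2 + 5*(-2)*e2e1 + 5*(-3)*e2e2
Using e1^2 = e2^2 = 1, e2e1 = -e1e2:
Scalar part s = 3*(-2) + 5*(-3) = -6 + (-15) = -21
Bivector part b = 3*(-3) - 5*(-2) = -9 - (-10) = 1
uv = -21 + 1*e12


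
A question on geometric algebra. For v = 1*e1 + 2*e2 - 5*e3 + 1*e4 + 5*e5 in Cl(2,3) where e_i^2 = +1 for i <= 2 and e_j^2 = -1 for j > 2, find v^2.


v^2 = sum of c_i^2 * e_i^2
Positive signature terms (e_i^2 = +1): 1^2 + 2^2 = 5
Negative signature terms (e_j^2 = -1): (-5)^2 + 1^2 + 5^2 = 51
v^2 = 5 - 51 = -46


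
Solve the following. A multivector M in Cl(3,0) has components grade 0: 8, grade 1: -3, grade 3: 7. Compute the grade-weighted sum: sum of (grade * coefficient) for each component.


Grade-weighted sum = sum of grade_k * coefficient_k
0*8 = 0
1*(-3) = -3
3*7 = 21
Total = 0 + (-3) + 21 = 18


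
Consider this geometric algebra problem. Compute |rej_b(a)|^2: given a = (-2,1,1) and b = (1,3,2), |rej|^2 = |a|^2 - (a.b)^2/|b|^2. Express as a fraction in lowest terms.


|a|^2 = (-2)^2 + 1^2 + 1^2 = 6
|b|^2 = 1^2 + 3^2 + 2^2 = 14
a . b = (-2)*1 + 1*3 + 1*2 = 3
(a.b)^2 = 3^2 = 9
|rej|^2 = 6 - 9/14
= (84 - 9)/14
= 75/14
In lowest terms: 75/14


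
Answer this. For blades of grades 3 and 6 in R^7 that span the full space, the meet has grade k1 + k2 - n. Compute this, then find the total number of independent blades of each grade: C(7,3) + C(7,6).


Meet grade = grade(A) + grade(B) - n
= 3 + 6 - 7 = 2
C(7,3) = 35
C(7,6) = 7
dim_A + dim_B = 35 + 7 = 42


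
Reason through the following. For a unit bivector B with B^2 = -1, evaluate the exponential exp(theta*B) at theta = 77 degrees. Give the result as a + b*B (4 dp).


For a unit bivector B with B^2 = -1, the exponential series gives
e^(theta*B) = cos(theta) + sin(theta)*B (the GA analogue of Euler's formula).
theta = 77 degrees = 1.343904 rad
cos(77 deg) = 0.2250
sin(77 deg) = 0.9744
exp(theta*B) = 0.2250 + 0.9744*B


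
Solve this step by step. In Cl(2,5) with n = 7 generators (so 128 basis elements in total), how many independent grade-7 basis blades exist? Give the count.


Number of grade-k basis blades in Cl(p,q) with n = p + q is C(n, k).
n = 2 + 5 = 7
C(7, 7) = 7! / (7! * 0!)
= 5040 / (5040 * 1)
= 1


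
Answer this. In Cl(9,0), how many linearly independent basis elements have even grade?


Even subalgebra dimension = 2^(n-1)
n = 9 + 0 = 9
2^(9 - 1) = 2^8 = 256
Verification: sum of C(9,k) for even k = 1 + 36 + 126 + 84 + 9 = 256
Result = 256


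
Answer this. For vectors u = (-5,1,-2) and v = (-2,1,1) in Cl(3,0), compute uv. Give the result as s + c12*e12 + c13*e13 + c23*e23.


In Cl(3,0): e_i^2 = 1, e_ie_j = -e_je_i for i != j.
Scalar part = u . v = (-5)*(-2) + 1*1 + (-2)*1
= 10 + 1 + (-2) = 9
e12 coeff = (-5)*1 - 1*(-2) = -5 - (-2) = -3
e13 coeff = (-5)*1 - (-2)*(-2) = -5 - 4 = -9
e23 coeff = 1*1 - (-2)*1 = 1 - (-2) = 3
uv = 9 - 3*e12 - 9*e13 + 3*e23


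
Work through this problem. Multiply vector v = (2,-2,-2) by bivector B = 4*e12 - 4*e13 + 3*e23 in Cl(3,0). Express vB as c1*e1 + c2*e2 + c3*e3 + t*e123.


vB has grade-1 (vector) and grade-3 (trivector) parts: vB = (v _| B) + (v ^ B).
Vector part <vB>_1:
  e1: -v2*b12 - v3*b13 = -(-2)*(4) - (-2)*(-4) = 0
  e2: v1*b12 - v3*b23 = (2)*(4) - (-2)*(3) = 14
  e3: v1*b13 + v2*b23 = (2)*(-4) + (-2)*(3) = -14
Trivector part <vB>_3:
  e123: v1*b23 - v2*b13 + v3*b12 = (2)*(3) - (-2)*(-4) + (-2)*(4) = -10
vB = 0*e1 + 14*e2 - 14*e3 - 10*e123


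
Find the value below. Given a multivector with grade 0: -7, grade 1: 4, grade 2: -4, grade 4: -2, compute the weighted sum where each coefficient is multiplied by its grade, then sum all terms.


Grade-weighted sum = sum of grade_k * coefficient_k
0*(-7) = 0
1*4 = 4
2*(-4) = -8
4*(-2) = -8
Total = 0 + 4 + (-8) + (-8) = -12


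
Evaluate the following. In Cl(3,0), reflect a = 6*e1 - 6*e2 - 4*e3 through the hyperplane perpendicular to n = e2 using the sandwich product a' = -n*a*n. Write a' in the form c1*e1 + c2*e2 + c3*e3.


Reflection formula: a' = -n*a*n, with n = e2 (unit vector, n^2 = 1).
For reflection through hyperplane perp to e2:
The component along e2 flips sign, others stay.
a = (6, -6, -4)
a' = (6, 6, -4)
a' = 6*e1 + 6*e2 - 4*e3


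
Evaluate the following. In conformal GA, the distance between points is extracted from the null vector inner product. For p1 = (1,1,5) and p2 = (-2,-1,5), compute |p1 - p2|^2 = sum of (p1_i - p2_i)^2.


p1 - p2 = (3, 2, 0)
|p1 - p2|^2 = 3^2 + 2^2 + 0^2
= 9 + 4 + 0
= 13


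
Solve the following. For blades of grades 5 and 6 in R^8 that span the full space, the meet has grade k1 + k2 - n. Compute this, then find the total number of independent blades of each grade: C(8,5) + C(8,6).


Meet grade = grade(A) + grade(B) - n
= 5 + 6 - 8 = 3
C(8,5) = 56
C(8,6) = 28
dim_A + dim_B = 56 + 28 = 84


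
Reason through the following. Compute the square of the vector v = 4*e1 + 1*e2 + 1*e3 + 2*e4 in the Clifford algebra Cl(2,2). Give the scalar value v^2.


v^2 = sum of c_i^2 * e_i^2
Positive signature terms (e_i^2 = +1): 4^2 + 1^2 = 17
Negative signature terms (e_j^2 = -1): 1^2 + 2^2 = 5
v^2 = 17 - 5 = 12


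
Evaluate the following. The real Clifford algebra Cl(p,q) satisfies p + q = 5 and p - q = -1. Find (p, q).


We need p + q = 5 and p - q = -1.
Adding: 2p = 5 + (-1) = 4, so p = 2.
Then q = 5 - 2 = 3.
(p, q) = (2, 3)


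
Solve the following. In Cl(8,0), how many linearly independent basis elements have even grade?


Even subalgebra dimension = 2^(n-1)
n = 8 + 0 = 8
2^(8 - 1) = 2^7 = 128
Verification: sum of C(8,k) for even k = 1 + 28 + 70 + 28 + 1 = 128
Result = 128


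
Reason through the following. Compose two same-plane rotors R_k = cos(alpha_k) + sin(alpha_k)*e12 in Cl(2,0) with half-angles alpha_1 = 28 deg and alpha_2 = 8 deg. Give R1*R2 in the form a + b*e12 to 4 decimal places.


Same-plane rotors commute and their half-angles add:
R1*R2 = cos(a1 + a2) + sin(a1 + a2)*e12.
a1 + a2 = 28 + 8 = 36 deg
cos(36 deg) = 0.8090
sin(36 deg) = 0.5878
R1*R2 = 0.8090 + 0.5878*e12


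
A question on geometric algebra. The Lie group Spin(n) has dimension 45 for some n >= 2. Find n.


dim Spin(n) = dim so(n) = n(n-1)/2.
Solve n(n-1)/2 = 45, i.e. n^2 - n - 90 = 0.
Discriminant = 1 + 8*45 = 361
n = (1 + sqrt(361))/2 = (1 + 19)/2 = 10


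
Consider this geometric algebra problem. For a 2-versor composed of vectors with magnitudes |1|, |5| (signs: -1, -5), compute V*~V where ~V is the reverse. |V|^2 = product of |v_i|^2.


Each vector v_i has |v_i|^2 = s_i^2
Squared scales: (-1)^2 = 1, (-5)^2 = 25
|V|^2 = 1 * 25
= 25


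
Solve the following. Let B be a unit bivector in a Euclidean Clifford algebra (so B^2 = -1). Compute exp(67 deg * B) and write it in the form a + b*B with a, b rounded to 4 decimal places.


For a unit bivector B with B^2 = -1, the exponential series gives
e^(theta*B) = cos(theta) + sin(theta)*B (the GA analogue of Euler's formula).
theta = 67 degrees = 1.169371 rad
cos(67 deg) = 0.3907
sin(67 deg) = 0.9205
exp(theta*B) = 0.3907 + 0.9205*B


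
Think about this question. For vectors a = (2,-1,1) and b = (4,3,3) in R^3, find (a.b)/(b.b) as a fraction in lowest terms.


Projection coefficient = (a . b) / (b . b)
a . b = 2*4 + (-1)*3 + 1*3
= 8 + (-3) + 3 = 8
b . b = 4^2 + 3^2 + 3^2
= 16 + 9 + 9 = 34
Coefficient = 8/34
In lowest terms: 4/17


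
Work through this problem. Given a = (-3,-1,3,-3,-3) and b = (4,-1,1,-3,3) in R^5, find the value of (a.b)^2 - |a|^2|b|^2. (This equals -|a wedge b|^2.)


a . b = (-3)*4 + (-1)*(-1) + 3*1 + (-3)*(-3) + (-3)*3
= -12 + 1 + 3 + 9 + (-9) = -8
|a|^2 = (-3)^2 + (-1)^2 + 3^2 + (-3)^2 + (-3)^2 = 37
|b|^2 = 4^2 + (-1)^2 + 1^2 + (-3)^2 + 3^2 = 36
(a.b)^2 = (-8)^2 = 64
|a|^2 * |b|^2 = 37 * 36 = 1332
Result = 64 - 1332 = -1268


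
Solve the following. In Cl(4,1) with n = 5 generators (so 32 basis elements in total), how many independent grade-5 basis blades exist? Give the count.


Number of grade-k basis blades in Cl(p,q) with n = p + q is C(n, k).
n = 4 + 1 = 5
C(5, 5) = 5! / (5! * 0!)
= 120 / (120 * 1)
= 1


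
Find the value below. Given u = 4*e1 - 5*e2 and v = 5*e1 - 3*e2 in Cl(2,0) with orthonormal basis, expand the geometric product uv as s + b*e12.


Expand: (4*e1 - 5*e2)(5*e1 - 3*e2)
= 4*5*e1e1 + 4*(-3)*e1e2 + (-5)*5*e2e1 + (-5)*(-3)*e2e2
Using e1^2 = e2^2 = 1, e2e1 = -e1e2:
Scalar part s = 4*5 + (-5)*(-3) = 20 + 15 = 35
Bivector part b = 4*(-3) - (-5)*5 = -12 - (-25) = 13
uv = 35 + 13*e12


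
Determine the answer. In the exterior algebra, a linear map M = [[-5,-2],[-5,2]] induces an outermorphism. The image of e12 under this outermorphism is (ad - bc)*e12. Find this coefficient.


The outermorphism of a linear map f sends e1^e2 to f(e1)^f(e2).
f(e1) = -5*e1 - 5*e2
f(e2) = -2*e1 + 2*e2
f(e1) ^ f(e2) = (-5*e1 - 5*e2) ^ (-2*e1 + 2*e2)
= (-5)*2*e12 + (-5)*(-2)*e21
= (-10 - 10)*e12
= -20*e12
Coefficient = -20


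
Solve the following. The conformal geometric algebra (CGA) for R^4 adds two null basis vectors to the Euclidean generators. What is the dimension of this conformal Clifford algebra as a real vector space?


The conformal model of R^4 uses Cl(5,1): the 4 Euclidean generators plus two extra orthogonal generators e+ (e+^2 = +1) and e- (e-^2 = -1), from which the null vectors e0, einf are built.
Number of generators m = 4 + 2 = 6.
dim Cl(p,q) = 2^m = 2^6 = 64


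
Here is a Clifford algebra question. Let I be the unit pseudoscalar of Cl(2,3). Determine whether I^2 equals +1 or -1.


The pseudoscalar I = e1...e_n (product of all n generators) of Cl(p,q) satisfies I^2 = (-1)^(q + n(n-1)/2).
p = 2, q = 3, n = p + q = 5
n(n-1)/2 = 5 * 4 / 2 = 10
Exponent = q + n(n-1)/2 = 3 + 10 = 13
I^2 = (-1)^13 = -1


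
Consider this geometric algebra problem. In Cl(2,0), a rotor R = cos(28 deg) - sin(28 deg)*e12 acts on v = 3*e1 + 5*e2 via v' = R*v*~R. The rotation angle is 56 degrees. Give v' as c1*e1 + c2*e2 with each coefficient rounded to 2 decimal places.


Rotor R = cos(28deg) - sin(28deg)*e12
Rotation angle theta = 2 * 28 = 56 degrees
v' = R*v*~R rotates v by theta.
cos(56deg) = 0.5592, sin(56deg) = 0.8290
v'_1 = 3*cos(56deg) - 5*sin(56deg)
= 3*0.5592 - 5*0.8290
= -2.47
v'_2 = 3*sin(56deg) + 5*cos(56deg)
= 3*0.8290 + 5*0.5592
= 5.28
v' = -2.47*e1 + 5.28*e2


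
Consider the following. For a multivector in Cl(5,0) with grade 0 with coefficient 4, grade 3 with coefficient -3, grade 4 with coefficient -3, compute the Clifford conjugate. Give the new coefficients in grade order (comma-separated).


Clifford conjugate sign for grade k: (-1)^(k(k+1)/2)
Grade 0: (-1)^(0*1/2) = (-1)^0 = 1, coeff 4 -> 4
Grade 3: (-1)^(3*4/2) = (-1)^6 = 1, coeff -3 -> -3
Grade 4: (-1)^(4*5/2) = (-1)^10 = 1, coeff -3 -> -3
Conjugated coefficients: 4, -3, -3


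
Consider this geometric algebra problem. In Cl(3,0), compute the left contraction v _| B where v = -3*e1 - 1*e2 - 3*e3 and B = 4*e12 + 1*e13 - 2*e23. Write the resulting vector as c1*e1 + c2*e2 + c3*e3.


Left contraction v _| B = <vB>_1 (grade-1 part of the geometric product vB).
Using e1_|e12 = e2, e2_|e12 = -e1, e1_|e13 = e3, e3_|e13 = -e1, e2_|e23 = e3, e3_|e23 = -e2:
e1 coeff: -v2*b12 - v3*b13 = -(-1)*(4) - (-3)*(1) = 7
e2 coeff: v1*b12 - v3*b23 = (-3)*(4) - (-3)*(-2) = -18
e3 coeff: v1*b13 + v2*b23 = (-3)*(1) + (-1)*(-2) = -1
v _| B = 7*e1 - 18*e2 - 1*e3


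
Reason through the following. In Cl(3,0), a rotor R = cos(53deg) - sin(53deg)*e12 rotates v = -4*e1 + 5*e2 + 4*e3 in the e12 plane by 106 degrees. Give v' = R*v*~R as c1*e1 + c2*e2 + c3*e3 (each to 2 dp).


Rotor R = cos(53deg) - sin(53deg)*e12
Rotation angle theta = 2 * 53 = 106 degrees in the e12 plane (e1 -> e2).
The component perpendicular to the plane (e3) is invariant: v'_3 = v3 = 4.00
cos(106deg) = -0.2756, sin(106deg) = 0.9613
v'_1 = v1*cos(theta) - v2*sin(theta) = -4*(-0.2756) - 5*0.9613 = -3.70
v'_2 = v1*sin(theta) + v2*cos(theta) = -4*0.9613 + 5*(-0.2756) = -5.22
v' = -3.70*e1 - 5.22*e2 + 4.00*e3


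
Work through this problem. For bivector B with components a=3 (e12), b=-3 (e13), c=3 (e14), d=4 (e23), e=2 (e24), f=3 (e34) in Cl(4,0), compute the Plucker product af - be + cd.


Plucker relation: af - be + cd
a*f = 3*3 = 9
b*e = (-3)*2 = -6
c*d = 3*4 = 12
af - be + cd = 9 - (-6) + 12
= 27


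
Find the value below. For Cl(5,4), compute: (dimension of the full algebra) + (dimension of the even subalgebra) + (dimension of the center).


n = 5 + 4 = 9
Total dim = 2^9 = 512
Even subalgebra dim = 2^8 = 256
n is odd, so center dim = 2
Sum = 512 + 256 + 2 = 770


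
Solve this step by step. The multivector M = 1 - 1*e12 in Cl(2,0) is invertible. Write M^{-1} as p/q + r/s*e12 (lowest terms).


M = 1 - 1*e12, where e12^2 = -1.
Since M commutes with its reverse ~M = a - b*e12, M * ~M = a^2 - b^2*e12^2 = a^2 + b^2.
So M^{-1} = ~M / (a^2 + b^2) = (a - b*e12)/(a^2 + b^2).
a^2 + b^2 = 1 + 1 = 2
Scalar part = 1/2 = 1/2
Bivector coeff = 1/2 = 1/2
M^{-1} = 1/2 + 1/2*e12


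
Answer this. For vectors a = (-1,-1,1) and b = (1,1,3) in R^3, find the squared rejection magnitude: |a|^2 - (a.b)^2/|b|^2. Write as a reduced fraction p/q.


|a|^2 = (-1)^2 + (-1)^2 + 1^2 = 3
|b|^2 = 1^2 + 1^2 + 3^2 = 11
a . b = (-1)*1 + (-1)*1 + 1*3 = 1
(a.b)^2 = 1^2 = 1
|rej|^2 = 3 - 1/11
= (33 - 1)/11
= 32/11
In lowest terms: 32/11


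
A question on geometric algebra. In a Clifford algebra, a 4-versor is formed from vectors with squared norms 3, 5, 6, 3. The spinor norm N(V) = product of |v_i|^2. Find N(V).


Spinor norm N(V) = |v1|^2 * |v2|^2 * ... * |v4|^2
= 3 * 5 * 6 * 3
Running product: 3, 15, 90, 270
N(V) = 270


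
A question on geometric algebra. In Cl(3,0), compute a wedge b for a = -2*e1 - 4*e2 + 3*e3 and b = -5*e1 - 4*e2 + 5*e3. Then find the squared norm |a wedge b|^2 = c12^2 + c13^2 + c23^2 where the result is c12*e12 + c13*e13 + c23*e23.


a wedge b = (a1*b2 - a2*b1)*e12 + (a1*b3 - a3*b1)*e13 + (a2*b3 - a3*b2)*e23
e12 coeff: (-2)*(-4) - (-4)*(-5) = 8 - 20 = -12
e13 coeff: (-2)*5 - 3*(-5) = -10 - (-15) = 5
e23 coeff: (-4)*5 - 3*(-4) = -20 - (-12) = -8
|a wedge b|^2 = (-12)^2 + 5^2 + (-8)^2
= 144 + 25 + 64
= 233


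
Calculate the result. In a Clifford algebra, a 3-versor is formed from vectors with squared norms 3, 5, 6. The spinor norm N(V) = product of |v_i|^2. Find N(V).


Spinor norm N(V) = |v1|^2 * |v2|^2 * ... * |v3|^2
= 3 * 5 * 6
Running product: 3, 15, 90
N(V) = 90


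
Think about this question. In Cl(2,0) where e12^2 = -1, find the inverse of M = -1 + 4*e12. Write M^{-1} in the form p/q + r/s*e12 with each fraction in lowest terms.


M = -1 + 4*e12, where e12^2 = -1.
Since M commutes with its reverse ~M = a - b*e12, M * ~M = a^2 - b^2*e12^2 = a^2 + b^2.
So M^{-1} = ~M / (a^2 + b^2) = (a - b*e12)/(a^2 + b^2).
a^2 + b^2 = 1 + 16 = 17
Scalar part = -1/17 = -1/17
Bivector coeff = -4/17 = -4/17
M^{-1} = -1/17 - 4/17*e12


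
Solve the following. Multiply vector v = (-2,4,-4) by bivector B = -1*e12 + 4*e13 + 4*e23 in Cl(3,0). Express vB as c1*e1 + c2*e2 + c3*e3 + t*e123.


vB has grade-1 (vector) and grade-3 (trivector) parts: vB = (v _| B) + (v ^ B).
Vector part <vB>_1:
  e1: -v2*b12 - v3*b13 = -(4)*(-1) - (-4)*(4) = 20
  e2: v1*b12 - v3*b23 = (-2)*(-1) - (-4)*(4) = 18
  e3: v1*b13 + v2*b23 = (-2)*(4) + (4)*(4) = 8
Trivector part <vB>_3:
  e123: v1*b23 - v2*b13 + v3*b12 = (-2)*(4) - (4)*(4) + (-4)*(-1) = -20
vB = 20*e1 + 18*e2 + 8*e3 - 20*e123


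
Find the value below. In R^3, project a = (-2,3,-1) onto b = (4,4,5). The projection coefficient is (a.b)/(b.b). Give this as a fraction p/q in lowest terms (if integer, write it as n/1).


Projection coefficient = (a . b) / (b . b)
a . b = (-2)*4 + 3*4 + (-1)*5
= -8 + 12 + (-5) = -1
b . b = 4^2 + 4^2 + 5^2
= 16 + 16 + 25 = 57
Coefficient = -1/57
In lowest terms: -1/57


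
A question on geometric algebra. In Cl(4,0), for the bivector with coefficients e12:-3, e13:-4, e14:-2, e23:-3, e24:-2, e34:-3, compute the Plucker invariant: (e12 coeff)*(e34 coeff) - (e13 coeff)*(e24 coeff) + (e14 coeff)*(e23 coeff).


Plucker relation: af - be + cd
a*f = (-3)*(-3) = 9
b*e = (-4)*(-2) = 8
c*d = (-2)*(-3) = 6
af - be + cd = 9 - 8 + 6
= 7


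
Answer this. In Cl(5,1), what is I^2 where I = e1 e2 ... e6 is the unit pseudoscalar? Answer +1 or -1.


The pseudoscalar I = e1...e_n (product of all n generators) of Cl(p,q) satisfies I^2 = (-1)^(q + n(n-1)/2).
p = 5, q = 1, n = p + q = 6
n(n-1)/2 = 6 * 5 / 2 = 15
Exponent = q + n(n-1)/2 = 1 + 15 = 16
I^2 = (-1)^16 = +1


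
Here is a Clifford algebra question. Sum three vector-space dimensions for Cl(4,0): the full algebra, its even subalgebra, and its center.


n = 4 + 0 = 4
Total dim = 2^4 = 16
Even subalgebra dim = 2^3 = 8
n is even, so center dim = 1
Sum = 16 + 8 + 1 = 25


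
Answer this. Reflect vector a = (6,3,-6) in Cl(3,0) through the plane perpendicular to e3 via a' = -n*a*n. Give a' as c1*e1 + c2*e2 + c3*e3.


Reflection formula: a' = -n*a*n, with n = e3 (unit vector, n^2 = 1).
For reflection through hyperplane perp to e3:
The component along e3 flips sign, others stay.
a = (6, 3, -6)
a' = (6, 3, 6)
a' = 6*e1 + 3*e2 + 6*e3


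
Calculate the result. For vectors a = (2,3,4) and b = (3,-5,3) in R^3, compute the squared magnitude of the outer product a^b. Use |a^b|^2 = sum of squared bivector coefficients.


a wedge b = (a1*b2 - a2*b1)*e12 + (a1*b3 - a3*b1)*e13 + (a2*b3 - a3*b2)*e23
e12 coeff: 2*(-5) - 3*3 = -10 - 9 = -19
e13 coeff: 2*3 - 4*3 = 6 - 12 = -6
e23 coeff: 3*3 - 4*(-5) = 9 - (-20) = 29
|a wedge b|^2 = (-19)^2 + (-6)^2 + 29^2
= 361 + 36 + 841
= 1238


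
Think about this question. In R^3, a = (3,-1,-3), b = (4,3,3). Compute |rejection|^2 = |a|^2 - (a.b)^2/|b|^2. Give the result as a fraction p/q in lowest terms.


|a|^2 = 3^2 + (-1)^2 + (-3)^2 = 19
|b|^2 = 4^2 + 3^2 + 3^2 = 34
a . b = 3*4 + (-1)*3 + (-3)*3 = 0
(a.b)^2 = 0^2 = 0
|rej|^2 = 19 - 0/34
= (646 - 0)/34
= 646/34
In lowest terms: 19/1


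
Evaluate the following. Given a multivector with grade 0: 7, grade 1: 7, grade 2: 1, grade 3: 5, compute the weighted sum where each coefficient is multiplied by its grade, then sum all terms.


Grade-weighted sum = sum of grade_k * coefficient_k
0*7 = 0
1*7 = 7
2*1 = 2
3*5 = 15
Total = 0 + 7 + 2 + 15 = 24


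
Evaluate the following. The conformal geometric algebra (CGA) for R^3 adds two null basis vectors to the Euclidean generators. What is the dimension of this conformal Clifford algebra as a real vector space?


The conformal model of R^3 uses Cl(4,1): the 3 Euclidean generators plus two extra orthogonal generators e+ (e+^2 = +1) and e- (e-^2 = -1), from which the null vectors e0, einf are built.
Number of generators m = 3 + 2 = 5.
dim Cl(p,q) = 2^m = 2^5 = 32


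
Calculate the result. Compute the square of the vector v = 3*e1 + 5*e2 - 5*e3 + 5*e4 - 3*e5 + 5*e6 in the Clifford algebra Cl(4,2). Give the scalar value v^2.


v^2 = sum of c_i^2 * e_i^2
Positive signature terms (e_i^2 = +1): 3^2 + 5^2 + (-5)^2 + 5^2 = 84
Negative signature terms (e_j^2 = -1): (-3)^2 + 5^2 = 34
v^2 = 84 - 34 = 50


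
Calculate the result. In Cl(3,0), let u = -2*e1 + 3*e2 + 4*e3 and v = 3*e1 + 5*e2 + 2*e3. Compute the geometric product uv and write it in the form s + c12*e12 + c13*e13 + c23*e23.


In Cl(3,0): e_i^2 = 1, e_ie_j = -e_je_i for i != j.
Scalar part = u . v = (-2)*3 + 3*5 + 4*2
= -6 + 15 + 8 = 17
e12 coeff = (-2)*5 - 3*3 = -10 - 9 = -19
e13 coeff = (-2)*2 - 4*3 = -4 - 12 = -16
e23 coeff = 3*2 - 4*5 = 6 - 20 = -14
uv = 17 - 19*e12 - 16*e13 - 14*e23


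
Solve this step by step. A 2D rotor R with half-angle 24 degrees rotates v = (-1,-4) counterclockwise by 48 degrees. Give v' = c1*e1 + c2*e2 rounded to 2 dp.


Rotor R = cos(24deg) - sin(24deg)*e12
Rotation angle theta = 2 * 24 = 48 degrees
v' = R*v*~R rotates v by theta.
cos(48deg) = 0.6691, sin(48deg) = 0.7431
v'_1 = -1*cos(48deg) - (-4)*sin(48deg)
= -1*0.6691 - (-4)*0.7431
= 2.30
v'_2 = -1*sin(48deg) + (-4)*cos(48deg)
= -1*0.7431 + (-4)*0.6691
= -3.42
v' = 2.30*e1 - 3.42*e2


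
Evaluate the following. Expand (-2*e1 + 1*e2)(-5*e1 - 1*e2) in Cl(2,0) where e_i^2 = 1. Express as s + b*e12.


Expand: (-2*e1 + 1*e2)(-5*e1 - 1*e2)
= (-2)*(-5)*e1e1 + (-2)*(-1)*e1e2 + 1*(-5)*e2e1 + 1*(-1)*e2e2
Using e1^2 = e2^2 = 1, e2e1 = -e1e2:
Scalar part s = (-2)*(-5) + 1*(-1) = 10 + (-1) = 9
Bivector part b = (-2)*(-1) - 1*(-5) = 2 - (-5) = 7
uv = 9 + 7*e12


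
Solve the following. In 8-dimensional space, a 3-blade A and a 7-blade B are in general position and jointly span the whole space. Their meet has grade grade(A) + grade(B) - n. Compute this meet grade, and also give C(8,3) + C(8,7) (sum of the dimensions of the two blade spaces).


Meet grade = grade(A) + grade(B) - n
= 3 + 7 - 8 = 2
C(8,3) = 56
C(8,7) = 8
dim_A + dim_B = 56 + 8 = 64


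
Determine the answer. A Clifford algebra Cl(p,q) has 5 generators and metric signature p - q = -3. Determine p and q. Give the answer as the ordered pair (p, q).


We need p + q = 5 and p - q = -3.
Adding: 2p = 5 + (-3) = 2, so p = 1.
Then q = 5 - 1 = 4.
(p, q) = (1, 4)


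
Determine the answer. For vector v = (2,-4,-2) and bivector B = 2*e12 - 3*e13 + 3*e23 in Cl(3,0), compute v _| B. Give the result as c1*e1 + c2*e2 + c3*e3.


Left contraction v _| B = <vB>_1 (grade-1 part of the geometric product vB).
Using e1_|e12 = e2, e2_|e12 = -e1, e1_|e13 = e3, e3_|e13 = -e1, e2_|e23 = e3, e3_|e23 = -e2:
e1 coeff: -v2*b12 - v3*b13 = -(-4)*(2) - (-2)*(-3) = 2
e2 coeff: v1*b12 - v3*b23 = (2)*(2) - (-2)*(3) = 10
e3 coeff: v1*b13 + v2*b23 = (2)*(-3) + (-4)*(3) = -18
v _| B = 2*e1 + 10*e2 - 18*e3


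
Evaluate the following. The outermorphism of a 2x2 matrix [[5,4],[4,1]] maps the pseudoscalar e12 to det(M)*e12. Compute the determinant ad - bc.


The outermorphism of a linear map f sends e1^e2 to f(e1)^f(e2).
f(e1) = 5*e1 + 4*e2
f(e2) = 4*e1 + 1*e2
f(e1) ^ f(e2) = (5*e1 + 4*e2) ^ (4*e1 + 1*e2)
= 5*1*e12 + 4*4*e21
= (5 - 16)*e12
= -11*e12
Coefficient = -11


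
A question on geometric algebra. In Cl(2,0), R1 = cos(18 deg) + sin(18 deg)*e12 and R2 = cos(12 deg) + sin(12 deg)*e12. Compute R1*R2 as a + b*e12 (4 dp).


Same-plane rotors commute and their half-angles add:
R1*R2 = cos(a1 + a2) + sin(a1 + a2)*e12.
a1 + a2 = 18 + 12 = 30 deg
cos(30 deg) = 0.8660
sin(30 deg) = 0.5000
R1*R2 = 0.8660 + 0.5000*e12


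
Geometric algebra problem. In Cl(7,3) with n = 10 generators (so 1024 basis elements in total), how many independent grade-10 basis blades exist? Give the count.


Number of grade-k basis blades in Cl(p,q) with n = p + q is C(n, k).
n = 7 + 3 = 10
C(10, 10) = 10! / (10! * 0!)
= 3628800 / (3628800 * 1)
= 1
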